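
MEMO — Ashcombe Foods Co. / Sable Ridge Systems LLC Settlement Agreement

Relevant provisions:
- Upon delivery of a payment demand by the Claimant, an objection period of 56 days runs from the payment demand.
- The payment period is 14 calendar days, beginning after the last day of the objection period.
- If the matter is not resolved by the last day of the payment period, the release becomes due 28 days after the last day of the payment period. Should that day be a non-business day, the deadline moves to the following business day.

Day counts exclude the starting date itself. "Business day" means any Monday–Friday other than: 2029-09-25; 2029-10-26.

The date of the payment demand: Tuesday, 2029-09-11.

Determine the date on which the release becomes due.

2029-12-18

The last day of the objection period: 56 calendar days after 2029-09-11 is 2029-11-06.
The last day of the payment period: 2029-11-06 + 14 days = 2029-11-20.
The date on which the release becomes due: 2029-11-20 + 28 days = 2029-12-18. 2029-12-18 is a Tuesday and is not a listed holiday, so no roll-forward applies.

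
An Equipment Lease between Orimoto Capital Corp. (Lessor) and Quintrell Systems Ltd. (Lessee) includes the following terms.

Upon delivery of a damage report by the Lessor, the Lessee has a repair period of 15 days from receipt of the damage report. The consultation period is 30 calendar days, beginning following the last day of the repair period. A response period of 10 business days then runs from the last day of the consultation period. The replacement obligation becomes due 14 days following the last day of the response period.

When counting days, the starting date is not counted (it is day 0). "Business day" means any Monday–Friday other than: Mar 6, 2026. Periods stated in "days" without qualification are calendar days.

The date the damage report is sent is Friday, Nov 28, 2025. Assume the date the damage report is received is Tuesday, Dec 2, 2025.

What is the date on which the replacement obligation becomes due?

Feb 13, 2026

The last day of the repair period: Dec 2, 2025 + 15 days = Dec 17, 2025.
Adding 30 calendar days to Dec 17, 2025 gives Jan 16, 2026, which is the last day of the consultation period.
The last day of the response period: 10 business days after Friday, Jan 16, 2026, skipping weekends — Jan 19, Jan 20, Jan 21, Jan 22, Jan 23, Jan 26, Jan 27, Jan 28, Jan 29, Jan 30 — lands on Friday, Jan 30, 2026.
The date on which the replacement obligation becomes due: Jan 30, 2026 + 14 days = Feb 13, 2026.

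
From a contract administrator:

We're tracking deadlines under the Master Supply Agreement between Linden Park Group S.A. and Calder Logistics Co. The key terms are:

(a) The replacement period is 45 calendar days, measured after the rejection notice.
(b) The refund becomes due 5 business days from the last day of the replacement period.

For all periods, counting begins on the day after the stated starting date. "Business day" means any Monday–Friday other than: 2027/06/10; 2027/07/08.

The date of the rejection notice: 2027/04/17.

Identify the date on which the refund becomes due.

2027/06/08

The last day of the replacement period: 45 calendar days after 2027/04/17 is 2027/06/01.
The date on which the refund becomes due: 5 business days after Tuesday, 2027/06/01, skipping weekends — Jun 2, Jun 3, Jun 4, Jun 7, Jun 8 — lands on Tuesday, 2027/06/08.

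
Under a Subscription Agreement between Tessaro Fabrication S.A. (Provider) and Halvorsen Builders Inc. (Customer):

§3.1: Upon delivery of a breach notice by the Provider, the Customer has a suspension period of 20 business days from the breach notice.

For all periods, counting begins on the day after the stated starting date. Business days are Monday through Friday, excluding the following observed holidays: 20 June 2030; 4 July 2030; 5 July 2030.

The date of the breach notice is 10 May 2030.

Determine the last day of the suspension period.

7 June 2030

From Friday, 10 May 2030, 20 business days (May 13, May 14, May 15, May 16, …, Jun 5, Jun 6, Jun 7, skipping weekends) brings us to Friday, 7 June 2030, which is the last day of the suspension period.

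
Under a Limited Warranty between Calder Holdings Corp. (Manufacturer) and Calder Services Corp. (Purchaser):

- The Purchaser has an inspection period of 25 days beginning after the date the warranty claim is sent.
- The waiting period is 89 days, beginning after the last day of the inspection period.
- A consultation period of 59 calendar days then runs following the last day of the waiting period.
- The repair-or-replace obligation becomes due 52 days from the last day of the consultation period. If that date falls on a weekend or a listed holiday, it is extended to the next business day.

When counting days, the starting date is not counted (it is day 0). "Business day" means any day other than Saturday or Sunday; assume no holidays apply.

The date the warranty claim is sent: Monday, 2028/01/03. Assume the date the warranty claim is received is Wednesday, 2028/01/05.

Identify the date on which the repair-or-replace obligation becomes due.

2028/08/15

The last day of the inspection period: 2028/01/03 + 25 days = 2028/01/28.
The last day of the waiting period: 2028/01/28 + 89 days = 2028/04/26.
Adding 59 calendar days to 2028/04/26 gives 2028/06/24, which is the last day of the consultation period.
Adding 52 calendar days to 2028/06/24 gives 2028/08/15, which is the date on which the repair-or-replace obligation becomes due. 2028/08/15 is a Tuesday, so no roll-forward applies.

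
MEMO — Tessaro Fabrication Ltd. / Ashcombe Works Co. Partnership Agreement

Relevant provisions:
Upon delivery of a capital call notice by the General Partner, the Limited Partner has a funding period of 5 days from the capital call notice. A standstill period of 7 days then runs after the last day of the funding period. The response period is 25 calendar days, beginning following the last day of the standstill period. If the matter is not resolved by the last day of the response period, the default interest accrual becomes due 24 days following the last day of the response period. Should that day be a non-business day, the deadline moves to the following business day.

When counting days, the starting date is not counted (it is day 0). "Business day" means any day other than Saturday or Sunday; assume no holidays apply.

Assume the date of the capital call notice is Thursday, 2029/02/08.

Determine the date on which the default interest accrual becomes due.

2029/04/10

Adding 5 calendar days to 2029/02/08 gives 2029/02/13, which is the last day of the funding period.
The last day of the standstill period: 7 calendar days after 2029/02/13 is 2029/02/20.
The last day of the response period: 2029/02/20 + 25 days = 2029/03/17.
The date on which the default interest accrual becomes due: 24 calendar days after 2029/03/17 is 2029/04/10. 2029/04/10 is a Tuesday, so no roll-forward applies.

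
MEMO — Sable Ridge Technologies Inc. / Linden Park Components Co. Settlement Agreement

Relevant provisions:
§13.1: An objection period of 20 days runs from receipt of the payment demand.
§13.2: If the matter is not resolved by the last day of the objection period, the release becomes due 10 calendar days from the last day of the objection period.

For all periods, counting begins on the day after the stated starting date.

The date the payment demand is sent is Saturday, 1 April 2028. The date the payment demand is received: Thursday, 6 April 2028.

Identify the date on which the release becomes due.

The last day of the objection period: 20 calendar days after 6 April 2028 is 26 April 2028.
The date on which the release becomes due: 26 April 2028 + 10 days = 6 May 2028.

6 May 2028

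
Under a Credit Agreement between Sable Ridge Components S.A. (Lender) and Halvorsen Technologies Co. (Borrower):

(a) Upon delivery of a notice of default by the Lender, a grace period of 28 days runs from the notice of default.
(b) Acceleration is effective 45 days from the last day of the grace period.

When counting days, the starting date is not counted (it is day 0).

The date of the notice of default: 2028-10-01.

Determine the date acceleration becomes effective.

2028-12-13

The last day of the grace period: 28 calendar days after 2028-10-01 is 2028-10-29.
The date acceleration becomes effective: 45 calendar days after 2028-10-29 is 2028-12-13.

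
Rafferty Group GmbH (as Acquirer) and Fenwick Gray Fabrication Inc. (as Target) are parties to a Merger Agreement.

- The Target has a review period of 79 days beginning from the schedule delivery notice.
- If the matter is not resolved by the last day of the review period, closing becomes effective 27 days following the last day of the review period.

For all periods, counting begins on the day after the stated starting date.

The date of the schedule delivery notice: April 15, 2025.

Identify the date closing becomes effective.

July 30, 2025

The last day of the review period: 79 calendar days after April 15, 2025 is July 3, 2025.
The date closing becomes effective: 27 calendar days after July 3, 2025 is July 30, 2025.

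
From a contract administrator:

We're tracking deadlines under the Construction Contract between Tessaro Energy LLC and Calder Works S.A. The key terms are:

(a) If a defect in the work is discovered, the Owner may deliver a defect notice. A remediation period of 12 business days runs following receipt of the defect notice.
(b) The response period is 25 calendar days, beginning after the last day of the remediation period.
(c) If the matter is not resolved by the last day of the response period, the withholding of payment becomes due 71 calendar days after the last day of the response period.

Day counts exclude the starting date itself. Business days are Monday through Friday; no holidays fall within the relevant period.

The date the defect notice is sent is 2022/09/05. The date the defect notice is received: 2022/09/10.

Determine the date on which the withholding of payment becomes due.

2023/01/01

From Saturday, 2022/09/10, 12 business days (Sep 12, Sep 13, Sep 14, Sep 15, …, Sep 23, Sep 26, Sep 27, skipping weekends) brings us to Tuesday, 2022/09/27, which is the last day of the remediation period.
Adding 25 calendar days to 2022/09/27 gives 2022/10/22, which is the last day of the response period.
Adding 71 calendar days to 2022/10/22 gives 2023/01/01, which is the date on which the withholding of payment becomes due.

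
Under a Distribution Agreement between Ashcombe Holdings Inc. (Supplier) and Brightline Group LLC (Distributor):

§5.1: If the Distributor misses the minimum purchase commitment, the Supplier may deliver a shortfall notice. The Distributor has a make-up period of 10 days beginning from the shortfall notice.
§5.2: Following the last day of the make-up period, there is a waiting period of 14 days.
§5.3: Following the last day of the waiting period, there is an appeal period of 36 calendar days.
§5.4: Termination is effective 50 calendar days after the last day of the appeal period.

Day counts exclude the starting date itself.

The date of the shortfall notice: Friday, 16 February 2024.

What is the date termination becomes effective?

5 June 2024

Adding 10 calendar days to 16 February 2024 gives 26 February 2024, which is the last day of the make-up period.
The last day of the waiting period: 14 calendar days after 26 February 2024 is 11 March 2024.
Adding 36 calendar days to 11 March 2024 gives 16 April 2024, which is the last day of the appeal period.
The date termination becomes effective: 16 April 2024 + 50 days = 5 June 2024.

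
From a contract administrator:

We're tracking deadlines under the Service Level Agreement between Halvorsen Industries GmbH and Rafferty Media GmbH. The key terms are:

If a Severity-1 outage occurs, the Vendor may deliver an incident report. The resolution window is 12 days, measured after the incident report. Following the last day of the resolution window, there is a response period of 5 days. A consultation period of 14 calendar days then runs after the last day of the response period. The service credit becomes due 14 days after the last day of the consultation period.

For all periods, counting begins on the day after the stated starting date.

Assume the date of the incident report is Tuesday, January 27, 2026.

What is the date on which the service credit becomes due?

The last day of the resolution window: January 27, 2026 + 12 days = February 8, 2026.
Adding 5 calendar days to February 8, 2026 gives February 13, 2026, which is the last day of the response period.
Adding 14 calendar days to February 13, 2026 gives February 27, 2026, which is the last day of the consultation period.
The date on which the service credit becomes due: 14 calendar days after February 27, 2026 is March 13, 2026.

March 13, 2026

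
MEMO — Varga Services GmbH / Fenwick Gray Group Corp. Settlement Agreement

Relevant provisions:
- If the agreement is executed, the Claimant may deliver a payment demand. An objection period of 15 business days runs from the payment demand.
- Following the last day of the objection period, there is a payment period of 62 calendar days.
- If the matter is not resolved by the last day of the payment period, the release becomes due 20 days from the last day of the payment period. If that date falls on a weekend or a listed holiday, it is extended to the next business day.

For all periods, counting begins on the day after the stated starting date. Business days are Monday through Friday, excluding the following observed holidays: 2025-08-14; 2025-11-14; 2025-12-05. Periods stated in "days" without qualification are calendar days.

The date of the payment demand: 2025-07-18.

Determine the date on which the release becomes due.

2025-10-29

The last day of the objection period: counting 15 business days from Friday, 2025-07-18 (Jul 21, Jul 22, Jul 23, Jul 24, …, Aug 6, Aug 7, Aug 8, skipping weekends) reaches Friday, 2025-08-08.
Adding 62 calendar days to 2025-08-08 gives 2025-10-09, which is the last day of the payment period.
Adding 20 calendar days to 2025-10-09 gives 2025-10-29, which is the date on which the release becomes due. 2025-10-29 is a Wednesday and is not a listed holiday, so no roll-forward applies.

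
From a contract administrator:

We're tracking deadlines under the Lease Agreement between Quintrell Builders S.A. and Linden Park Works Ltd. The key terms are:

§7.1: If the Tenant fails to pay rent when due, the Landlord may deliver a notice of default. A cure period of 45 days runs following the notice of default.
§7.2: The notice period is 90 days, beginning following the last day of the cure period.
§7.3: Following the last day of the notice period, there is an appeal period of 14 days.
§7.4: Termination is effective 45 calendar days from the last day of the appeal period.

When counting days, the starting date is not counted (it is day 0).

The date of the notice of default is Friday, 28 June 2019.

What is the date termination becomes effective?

Adding 45 calendar days to 28 June 2019 gives 12 August 2019, which is the last day of the cure period.
The last day of the notice period: 90 calendar days after 12 August 2019 is 10 November 2019.
The last day of the appeal period: 14 calendar days after 10 November 2019 is 24 November 2019.
The date termination becomes effective: 24 November 2019 + 45 days = 8 January 2020.

8 January 2020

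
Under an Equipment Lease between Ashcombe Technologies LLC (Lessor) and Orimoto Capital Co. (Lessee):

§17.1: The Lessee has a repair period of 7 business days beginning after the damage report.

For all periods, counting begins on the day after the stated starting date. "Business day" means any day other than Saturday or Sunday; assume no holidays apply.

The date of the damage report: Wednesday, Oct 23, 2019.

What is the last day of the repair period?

Nov 1, 2019

The last day of the repair period: 7 business days after Wednesday, Oct 23, 2019, skipping weekends — Oct 24, Oct 25, Oct 28, Oct 29, Oct 30, Oct 31, Nov 1 — lands on Friday, Nov 1, 2019.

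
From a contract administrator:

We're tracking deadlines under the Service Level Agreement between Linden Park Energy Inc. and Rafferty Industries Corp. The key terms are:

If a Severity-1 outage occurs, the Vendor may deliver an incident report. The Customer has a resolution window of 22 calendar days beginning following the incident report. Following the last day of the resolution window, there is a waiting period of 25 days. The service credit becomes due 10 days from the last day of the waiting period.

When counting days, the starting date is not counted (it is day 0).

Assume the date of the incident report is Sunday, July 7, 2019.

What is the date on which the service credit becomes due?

September 2, 2019

The last day of the resolution window: 22 calendar days after July 7, 2019 is July 29, 2019.
The last day of the waiting period: 25 calendar days after July 29, 2019 is August 23, 2019.
The date on which the service credit becomes due: 10 calendar days after August 23, 2019 is September 2, 2019.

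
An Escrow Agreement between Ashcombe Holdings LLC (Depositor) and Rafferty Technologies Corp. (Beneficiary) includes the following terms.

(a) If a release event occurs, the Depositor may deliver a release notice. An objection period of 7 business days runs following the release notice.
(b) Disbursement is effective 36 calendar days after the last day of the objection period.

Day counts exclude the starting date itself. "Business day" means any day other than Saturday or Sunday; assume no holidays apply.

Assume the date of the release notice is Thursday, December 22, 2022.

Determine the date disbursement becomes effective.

The last day of the objection period: 7 business days after Thursday, December 22, 2022, skipping weekends — Dec 23, Dec 26, Dec 27, Dec 28, Dec 29, Dec 30, Jan 2 — lands on Monday, January 2, 2023.
The date disbursement becomes effective: January 2, 2023 + 36 days = February 7, 2023.

February 7, 2023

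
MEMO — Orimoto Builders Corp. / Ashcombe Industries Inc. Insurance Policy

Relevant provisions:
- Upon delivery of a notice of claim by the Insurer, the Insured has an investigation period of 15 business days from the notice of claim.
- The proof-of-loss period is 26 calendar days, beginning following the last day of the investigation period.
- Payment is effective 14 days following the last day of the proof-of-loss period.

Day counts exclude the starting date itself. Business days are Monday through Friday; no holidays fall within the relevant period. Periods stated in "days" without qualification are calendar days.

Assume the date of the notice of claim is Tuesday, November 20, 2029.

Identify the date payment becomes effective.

January 20, 2030

The last day of the investigation period: 15 business days after Tuesday, November 20, 2029, skipping weekends — Nov 21, Nov 22, Nov 23, Nov 26, …, Dec 7, Dec 10, Dec 11 — lands on Tuesday, December 11, 2029.
The last day of the proof-of-loss period: December 11, 2029 + 26 days = January 6, 2030.
Adding 14 calendar days to January 6, 2030 gives January 20, 2030, which is the date payment becomes effective.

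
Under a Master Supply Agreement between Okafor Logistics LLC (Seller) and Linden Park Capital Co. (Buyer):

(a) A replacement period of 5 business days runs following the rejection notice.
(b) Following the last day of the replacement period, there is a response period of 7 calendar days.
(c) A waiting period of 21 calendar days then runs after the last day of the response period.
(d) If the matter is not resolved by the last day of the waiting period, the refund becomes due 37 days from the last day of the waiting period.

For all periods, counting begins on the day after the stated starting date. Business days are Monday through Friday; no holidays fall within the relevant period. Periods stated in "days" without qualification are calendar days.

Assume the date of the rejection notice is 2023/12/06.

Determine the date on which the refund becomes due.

2024/02/16

The last day of the replacement period: counting 5 business days from Wednesday, 2023/12/06 (Dec 7, Dec 8, Dec 11, Dec 12, Dec 13, skipping weekends) reaches Wednesday, 2023/12/13.
The last day of the response period: 2023/12/13 + 7 days = 2023/12/20.
The last day of the waiting period: 2023/12/20 + 21 days = 2024/01/10.
The date on which the refund becomes due: 2024/01/10 + 37 days = 2024/02/16.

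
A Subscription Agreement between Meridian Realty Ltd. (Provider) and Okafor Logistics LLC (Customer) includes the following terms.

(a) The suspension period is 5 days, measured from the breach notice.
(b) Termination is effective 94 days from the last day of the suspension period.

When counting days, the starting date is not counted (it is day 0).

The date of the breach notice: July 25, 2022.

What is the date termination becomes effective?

The last day of the suspension period: July 25, 2022 + 5 days = July 30, 2022.
Adding 94 calendar days to July 30, 2022 gives November 1, 2022, which is the date termination becomes effective.

November 1, 2022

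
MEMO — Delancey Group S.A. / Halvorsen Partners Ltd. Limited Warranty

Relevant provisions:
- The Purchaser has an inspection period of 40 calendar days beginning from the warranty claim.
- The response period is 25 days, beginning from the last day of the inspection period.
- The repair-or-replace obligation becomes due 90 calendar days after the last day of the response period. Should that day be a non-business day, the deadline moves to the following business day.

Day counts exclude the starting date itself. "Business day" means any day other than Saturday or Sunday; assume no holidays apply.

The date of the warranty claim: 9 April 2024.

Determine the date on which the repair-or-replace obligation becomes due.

Adding 40 calendar days to 9 April 2024 gives 19 May 2024, which is the last day of the inspection period.
The last day of the response period: 19 May 2024 + 25 days = 13 June 2024.
The date on which the repair-or-replace obligation becomes due: 90 calendar days after 13 June 2024 is 11 September 2024. 11 September 2024 is a Wednesday, so no roll-forward applies.

11 September 2024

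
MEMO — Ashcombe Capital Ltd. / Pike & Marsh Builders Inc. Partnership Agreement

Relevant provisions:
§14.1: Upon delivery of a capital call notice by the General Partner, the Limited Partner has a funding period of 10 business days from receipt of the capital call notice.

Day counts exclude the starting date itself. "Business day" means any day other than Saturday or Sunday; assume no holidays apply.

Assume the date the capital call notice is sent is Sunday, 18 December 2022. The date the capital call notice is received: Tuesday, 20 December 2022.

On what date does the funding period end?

The last day of the funding period: 10 business days after Tuesday, 20 December 2022, skipping weekends — Dec 21, Dec 22, Dec 23, Dec 26, Dec 27, Dec 28, Dec 29, Dec 30, Jan 2, Jan 3 — lands on Tuesday, 3 January 2023.

3 January 2023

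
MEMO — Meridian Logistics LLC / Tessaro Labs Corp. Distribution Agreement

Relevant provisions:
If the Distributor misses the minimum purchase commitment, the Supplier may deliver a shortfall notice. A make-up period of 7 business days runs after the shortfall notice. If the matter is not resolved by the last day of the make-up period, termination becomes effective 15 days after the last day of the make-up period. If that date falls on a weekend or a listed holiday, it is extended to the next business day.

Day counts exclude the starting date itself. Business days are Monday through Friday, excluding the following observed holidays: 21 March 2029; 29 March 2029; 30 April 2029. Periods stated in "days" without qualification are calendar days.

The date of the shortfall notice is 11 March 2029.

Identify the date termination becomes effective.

4 April 2029

The last day of the make-up period: counting 7 business days from Sunday, 11 March 2029 (Mar 12, Mar 13, Mar 14, Mar 15, Mar 16, Mar 19, Mar 20, skipping weekends) reaches Tuesday, 20 March 2029.
The date termination becomes effective: 20 March 2029 + 15 days = 4 April 2029. 4 April 2029 is a Wednesday and is not a listed holiday, so no roll-forward applies.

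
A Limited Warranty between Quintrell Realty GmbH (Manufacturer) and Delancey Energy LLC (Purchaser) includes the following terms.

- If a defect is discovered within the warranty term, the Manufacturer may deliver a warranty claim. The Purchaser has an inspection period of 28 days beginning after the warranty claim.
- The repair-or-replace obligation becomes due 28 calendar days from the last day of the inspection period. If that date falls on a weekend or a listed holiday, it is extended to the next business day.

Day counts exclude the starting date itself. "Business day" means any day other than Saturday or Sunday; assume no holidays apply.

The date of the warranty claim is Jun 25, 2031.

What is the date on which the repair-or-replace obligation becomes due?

Aug 20, 2031

The last day of the inspection period: Jun 25, 2031 + 28 days = Jul 23, 2031.
The date on which the repair-or-replace obligation becomes due: Jul 23, 2031 + 28 days = Aug 20, 2031. Aug 20, 2031 is a Wednesday, so no roll-forward applies.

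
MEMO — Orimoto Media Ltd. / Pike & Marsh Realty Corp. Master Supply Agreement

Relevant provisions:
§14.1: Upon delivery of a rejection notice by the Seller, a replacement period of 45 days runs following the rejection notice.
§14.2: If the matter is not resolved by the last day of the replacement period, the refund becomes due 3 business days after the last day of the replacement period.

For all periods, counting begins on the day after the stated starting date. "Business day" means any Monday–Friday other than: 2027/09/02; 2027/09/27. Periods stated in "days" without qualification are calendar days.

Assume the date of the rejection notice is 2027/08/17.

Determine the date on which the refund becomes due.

2027/10/06

The last day of the replacement period: 2027/08/17 + 45 days = 2027/10/01.
From Friday, 2027/10/01, 3 business days (Oct 4, Oct 5, Oct 6, skipping weekends) brings us to Wednesday, 2027/10/06, which is the date on which the refund becomes due.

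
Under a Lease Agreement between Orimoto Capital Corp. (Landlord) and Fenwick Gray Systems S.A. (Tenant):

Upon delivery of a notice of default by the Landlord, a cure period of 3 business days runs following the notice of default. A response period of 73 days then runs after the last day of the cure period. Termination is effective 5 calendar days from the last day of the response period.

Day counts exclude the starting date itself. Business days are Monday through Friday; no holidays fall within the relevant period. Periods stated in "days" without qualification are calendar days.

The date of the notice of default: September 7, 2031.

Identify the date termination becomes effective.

From Sunday, September 7, 2031, 3 business days (Sep 8, Sep 9, Sep 10, skipping weekends) brings us to Wednesday, September 10, 2031, which is the last day of the cure period.
The last day of the response period: September 10, 2031 + 73 days = November 22, 2031.
Adding 5 calendar days to November 22, 2031 gives November 27, 2031, which is the date termination becomes effective.

November 27, 2031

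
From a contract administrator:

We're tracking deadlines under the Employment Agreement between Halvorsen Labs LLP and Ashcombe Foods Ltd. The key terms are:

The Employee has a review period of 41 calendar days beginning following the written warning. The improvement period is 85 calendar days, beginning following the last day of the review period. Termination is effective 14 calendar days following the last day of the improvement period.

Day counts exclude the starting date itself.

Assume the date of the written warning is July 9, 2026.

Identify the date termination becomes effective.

The last day of the review period: July 9, 2026 + 41 days = August 19, 2026.
Adding 85 calendar days to August 19, 2026 gives November 12, 2026, which is the last day of the improvement period.
Adding 14 calendar days to November 12, 2026 gives November 26, 2026, which is the date termination becomes effective.

November 26, 2026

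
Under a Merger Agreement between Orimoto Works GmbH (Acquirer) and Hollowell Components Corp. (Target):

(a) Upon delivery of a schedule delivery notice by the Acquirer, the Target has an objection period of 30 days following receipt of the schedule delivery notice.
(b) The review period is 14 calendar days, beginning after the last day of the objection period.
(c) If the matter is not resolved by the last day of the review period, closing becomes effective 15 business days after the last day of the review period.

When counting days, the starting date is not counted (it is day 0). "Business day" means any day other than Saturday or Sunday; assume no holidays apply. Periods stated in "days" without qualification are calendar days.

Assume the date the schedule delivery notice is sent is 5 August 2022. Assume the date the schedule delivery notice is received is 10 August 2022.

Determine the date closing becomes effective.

14 October 2022

Adding 30 calendar days to 10 August 2022 gives 9 September 2022, which is the last day of the objection period.
Adding 14 calendar days to 9 September 2022 gives 23 September 2022, which is the last day of the review period.
The date closing becomes effective: counting 15 business days from Friday, 23 September 2022 (Sep 26, Sep 27, Sep 28, Sep 29, …, Oct 12, Oct 13, Oct 14, skipping weekends) reaches Friday, 14 October 2022.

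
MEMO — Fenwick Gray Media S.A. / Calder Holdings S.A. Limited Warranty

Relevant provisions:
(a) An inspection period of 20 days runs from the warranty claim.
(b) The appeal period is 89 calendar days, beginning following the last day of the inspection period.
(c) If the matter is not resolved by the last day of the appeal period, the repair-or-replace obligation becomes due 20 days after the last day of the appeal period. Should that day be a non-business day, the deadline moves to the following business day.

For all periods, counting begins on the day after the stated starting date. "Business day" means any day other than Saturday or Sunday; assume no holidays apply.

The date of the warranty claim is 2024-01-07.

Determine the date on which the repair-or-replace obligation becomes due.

The last day of the inspection period: 2024-01-07 + 20 days = 2024-01-27.
The last day of the appeal period: 89 calendar days after 2024-01-27 is 2024-04-25.
Adding 20 calendar days to 2024-04-25 gives 2024-05-15, which is the date on which the repair-or-replace obligation becomes due. 2024-05-15 is a Wednesday, so no roll-forward applies.

2024-05-15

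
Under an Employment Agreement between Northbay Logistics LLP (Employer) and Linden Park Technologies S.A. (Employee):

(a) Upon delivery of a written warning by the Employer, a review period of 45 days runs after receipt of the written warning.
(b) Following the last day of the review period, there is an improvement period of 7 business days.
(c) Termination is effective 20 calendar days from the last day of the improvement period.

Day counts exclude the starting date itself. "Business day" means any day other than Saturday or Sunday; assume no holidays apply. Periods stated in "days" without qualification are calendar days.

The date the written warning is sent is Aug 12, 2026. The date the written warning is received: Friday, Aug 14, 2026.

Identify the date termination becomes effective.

Oct 27, 2026

The last day of the review period: Aug 14, 2026 + 45 days = Sep 28, 2026.
The last day of the improvement period: counting 7 business days from Monday, Sep 28, 2026 (Sep 29, Sep 30, Oct 1, Oct 2, Oct 5, Oct 6, Oct 7, skipping weekends) reaches Wednesday, Oct 7, 2026.
Adding 20 calendar days to Oct 7, 2026 gives Oct 27, 2026, which is the date termination becomes effective.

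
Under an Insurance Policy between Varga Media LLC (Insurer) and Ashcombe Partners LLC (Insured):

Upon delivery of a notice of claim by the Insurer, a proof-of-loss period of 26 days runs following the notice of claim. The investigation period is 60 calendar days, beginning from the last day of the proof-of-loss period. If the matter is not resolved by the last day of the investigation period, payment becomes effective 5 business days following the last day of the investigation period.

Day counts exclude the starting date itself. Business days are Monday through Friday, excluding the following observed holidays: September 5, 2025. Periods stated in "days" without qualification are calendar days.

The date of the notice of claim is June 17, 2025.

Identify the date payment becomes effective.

September 18, 2025

The last day of the proof-of-loss period: June 17, 2025 + 26 days = July 13, 2025.
Adding 60 calendar days to July 13, 2025 gives September 11, 2025, which is the last day of the investigation period.
The date payment becomes effective: counting 5 business days from Thursday, September 11, 2025 (Sep 12, Sep 15, Sep 16, Sep 17, Sep 18, skipping weekends) reaches Thursday, September 18, 2025.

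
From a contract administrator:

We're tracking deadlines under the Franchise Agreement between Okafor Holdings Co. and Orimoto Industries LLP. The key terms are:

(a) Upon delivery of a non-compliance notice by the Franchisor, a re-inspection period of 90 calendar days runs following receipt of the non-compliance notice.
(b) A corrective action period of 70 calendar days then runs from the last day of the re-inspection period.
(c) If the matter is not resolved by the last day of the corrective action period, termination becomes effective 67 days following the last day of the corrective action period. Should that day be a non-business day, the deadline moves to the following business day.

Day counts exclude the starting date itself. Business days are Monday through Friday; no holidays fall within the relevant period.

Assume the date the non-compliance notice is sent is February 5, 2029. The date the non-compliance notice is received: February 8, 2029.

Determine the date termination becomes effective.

The last day of the re-inspection period: 90 calendar days after February 8, 2029 is May 9, 2029.
The last day of the corrective action period: 70 calendar days after May 9, 2029 is July 18, 2029.
Adding 67 calendar days to July 18, 2029 gives September 23, 2029, which is the date termination becomes effective. That falls on a Sunday, so it rolls to the next business day, Monday, September 24, 2029.

September 24, 2029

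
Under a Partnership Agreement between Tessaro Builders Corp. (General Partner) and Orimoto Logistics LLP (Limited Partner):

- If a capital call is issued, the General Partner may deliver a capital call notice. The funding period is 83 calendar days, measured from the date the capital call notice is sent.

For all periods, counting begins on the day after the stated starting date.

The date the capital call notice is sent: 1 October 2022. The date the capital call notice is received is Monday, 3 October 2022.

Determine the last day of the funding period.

23 December 2022

The last day of the funding period: 1 October 2022 + 83 days = 23 December 2022.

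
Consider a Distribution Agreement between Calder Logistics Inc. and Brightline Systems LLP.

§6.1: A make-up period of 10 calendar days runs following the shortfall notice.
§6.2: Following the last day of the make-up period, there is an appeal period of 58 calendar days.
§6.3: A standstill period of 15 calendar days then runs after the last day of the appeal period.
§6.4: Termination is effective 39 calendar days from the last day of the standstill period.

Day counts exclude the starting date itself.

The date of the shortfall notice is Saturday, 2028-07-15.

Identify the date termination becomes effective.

Adding 10 calendar days to 2028-07-15 gives 2028-07-25, which is the last day of the make-up period.
The last day of the appeal period: 58 calendar days after 2028-07-25 is 2028-09-21.
The last day of the standstill period: 15 calendar days after 2028-09-21 is 2028-10-06.
The date termination becomes effective: 2028-10-06 + 39 days = 2028-11-14.

2028-11-14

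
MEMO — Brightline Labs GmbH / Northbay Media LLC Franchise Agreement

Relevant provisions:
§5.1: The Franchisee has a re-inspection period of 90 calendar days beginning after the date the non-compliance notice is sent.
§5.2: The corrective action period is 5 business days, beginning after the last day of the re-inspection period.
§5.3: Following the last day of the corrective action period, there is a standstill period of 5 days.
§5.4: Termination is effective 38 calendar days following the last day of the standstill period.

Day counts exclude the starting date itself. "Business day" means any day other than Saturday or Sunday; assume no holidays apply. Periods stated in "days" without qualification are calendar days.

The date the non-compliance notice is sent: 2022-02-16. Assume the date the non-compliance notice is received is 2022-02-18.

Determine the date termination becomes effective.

2022-07-06

The last day of the re-inspection period: 90 calendar days after 2022-02-16 is 2022-05-17.
The last day of the corrective action period: counting 5 business days from Tuesday, 2022-05-17 (May 18, May 19, May 20, May 23, May 24, skipping weekends) reaches Tuesday, 2022-05-24.
The last day of the standstill period: 5 calendar days after 2022-05-24 is 2022-05-29.
The date termination becomes effective: 2022-05-29 + 38 days = 2022-07-06.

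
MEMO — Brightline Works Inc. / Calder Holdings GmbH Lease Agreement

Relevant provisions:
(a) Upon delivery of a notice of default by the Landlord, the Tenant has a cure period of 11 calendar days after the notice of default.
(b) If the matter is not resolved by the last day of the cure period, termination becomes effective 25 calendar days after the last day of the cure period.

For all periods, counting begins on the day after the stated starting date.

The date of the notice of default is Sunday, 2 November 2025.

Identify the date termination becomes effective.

The last day of the cure period: 11 calendar days after 2 November 2025 is 13 November 2025.
The date termination becomes effective: 25 calendar days after 13 November 2025 is 8 December 2025.

8 December 2025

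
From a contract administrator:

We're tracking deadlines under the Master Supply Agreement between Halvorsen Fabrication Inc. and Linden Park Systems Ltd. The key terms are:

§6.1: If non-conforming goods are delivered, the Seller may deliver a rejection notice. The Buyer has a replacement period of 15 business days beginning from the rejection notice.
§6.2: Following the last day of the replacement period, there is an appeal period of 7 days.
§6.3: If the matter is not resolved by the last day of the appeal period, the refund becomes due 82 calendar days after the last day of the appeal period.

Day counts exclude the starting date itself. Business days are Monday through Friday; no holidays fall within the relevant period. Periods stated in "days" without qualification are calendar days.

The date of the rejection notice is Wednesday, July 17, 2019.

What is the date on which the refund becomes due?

November 4, 2019

The last day of the replacement period: counting 15 business days from Wednesday, July 17, 2019 (Jul 18, Jul 19, Jul 22, Jul 23, …, Aug 5, Aug 6, Aug 7, skipping weekends) reaches Wednesday, August 7, 2019.
The last day of the appeal period: August 7, 2019 + 7 days = August 14, 2019.
The date on which the refund becomes due: 82 calendar days after August 14, 2019 is November 4, 2019.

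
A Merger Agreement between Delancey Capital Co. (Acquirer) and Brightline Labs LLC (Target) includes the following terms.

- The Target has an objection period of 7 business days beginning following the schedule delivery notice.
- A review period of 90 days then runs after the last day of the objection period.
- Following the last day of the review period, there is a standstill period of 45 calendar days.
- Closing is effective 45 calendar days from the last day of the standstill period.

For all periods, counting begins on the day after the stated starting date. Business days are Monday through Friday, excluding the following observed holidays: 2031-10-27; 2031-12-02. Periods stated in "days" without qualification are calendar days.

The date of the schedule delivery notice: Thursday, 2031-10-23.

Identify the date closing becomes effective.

2032-05-02

The last day of the objection period: counting 7 business days from Thursday, 2031-10-23 (Oct 24, Oct 28, Oct 29, Oct 30, Oct 31, Nov 3, Nov 4, skipping weekends and the listed holiday on Oct 27) reaches Tuesday, 2031-11-04.
The last day of the review period: 2031-11-04 + 90 days = 2032-02-02.
Adding 45 calendar days to 2032-02-02 gives 2032-03-18, which is the last day of the standstill period.
The date closing becomes effective: 2032-03-18 + 45 days = 2032-05-02.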